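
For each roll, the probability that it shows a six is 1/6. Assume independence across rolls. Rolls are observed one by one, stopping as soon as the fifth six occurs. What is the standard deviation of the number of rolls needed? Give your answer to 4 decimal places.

12.2474

Y = total rolls until the fifth success; negative binomial with r=5, p=0.166667.
SD(Y) = √[r(1−p)/p²] = √(150.000000) = 12.247449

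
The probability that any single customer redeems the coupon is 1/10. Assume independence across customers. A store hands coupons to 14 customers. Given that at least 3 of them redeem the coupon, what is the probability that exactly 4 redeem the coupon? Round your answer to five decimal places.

0.22040

X ~ Binomial(14, 0.10). Want P(X=4 | X≥3) = P(X=4) / P(X≥3).
P(X=4) = C(14,4)·0.10^4·0.90^10 = 0.0349027
P(X≥3) = 1 − 0.2287679 − 0.3558612 − 0.2570109 = 0.1583600
Ratio = 0.0349027 / 0.1583600 = 0.2204011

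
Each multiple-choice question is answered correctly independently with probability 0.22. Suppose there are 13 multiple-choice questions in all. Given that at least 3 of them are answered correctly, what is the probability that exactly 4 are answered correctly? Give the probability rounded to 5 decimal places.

0.31407

X ~ Binomial(13, 0.22). Want P(X=4 | X≥3) = P(X=4) / P(X≥3).
P(X=4) = C(13,4)·0.22^4·0.78^9 = 0.1789980
P(X≥3) = 1 − 0.0395576 − 0.1450445 − 0.2454599 = 0.5699380
Ratio = 0.1789980 / 0.5699380 = 0.3140658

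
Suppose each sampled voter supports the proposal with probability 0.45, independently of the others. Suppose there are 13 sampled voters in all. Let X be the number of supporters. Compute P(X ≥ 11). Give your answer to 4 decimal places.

X ~ Binomial(13, 0.45); P(X ≥ 11) = Σ C(13,k) p^k (1−p)^(13−k) over k:
  k=11: C(13,11)·0.45^11·0.55^2 = 0.003615
  k=12: C(13,12)·0.45^12·0.55^1 = 0.000493
  k=13: C(13,13)·0.45^13·0.55^0 = 0.000031
Total = 0.004139

0.0041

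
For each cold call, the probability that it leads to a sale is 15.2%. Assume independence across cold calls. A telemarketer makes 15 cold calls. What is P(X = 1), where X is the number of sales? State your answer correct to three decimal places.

0.227

X ~ Binomial(n=15, p=0.152).
P(X=1) = C(15,1) · p^1 · (1−p)^14
= 15 · 0.152 · 0.099436 = 0.22671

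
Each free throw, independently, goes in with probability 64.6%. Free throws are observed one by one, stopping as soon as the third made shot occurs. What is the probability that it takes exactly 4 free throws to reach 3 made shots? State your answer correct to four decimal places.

0.2863

Y = trial on which the third success occurs; negative binomial, r=3, p=0.646.
P(Y=4) = C(3,2) · p^3 · (1−p)^1
= 3 · 0.26959 · 0.354 = 0.286300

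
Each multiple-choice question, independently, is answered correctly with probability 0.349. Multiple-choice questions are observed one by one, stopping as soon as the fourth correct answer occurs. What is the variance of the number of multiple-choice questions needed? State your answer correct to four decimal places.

21.3791

Y = total multiple-choice questions until the fourth success; negative binomial with r=4, p=0.349.
Var(Y) = r(1−p)/p² = 4·0.651 / 0.349² = 21.379135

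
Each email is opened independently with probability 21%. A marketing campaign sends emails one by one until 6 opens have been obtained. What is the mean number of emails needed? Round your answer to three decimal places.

28.571

Y = total emails until the sixth success; negative binomial with r=6, p=0.21.
E[Y] = r / p = 6 / 0.21 = 28.57143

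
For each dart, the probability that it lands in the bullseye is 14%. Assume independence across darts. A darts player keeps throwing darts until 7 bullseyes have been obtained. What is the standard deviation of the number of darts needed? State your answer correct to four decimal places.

17.5255

Y = total darts until the seventh success; negative binomial with r=7, p=0.14.
SD(Y) = √[r(1−p)/p²] = √(307.142857) = 17.525492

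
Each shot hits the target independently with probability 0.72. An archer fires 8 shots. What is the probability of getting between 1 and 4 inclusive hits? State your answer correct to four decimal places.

X ~ Binomial(8, 0.72); P(1 ≤ X ≤ 4) = Σ C(8,k) p^k (1−p)^(8−k) over k:
  k=1: C(8,1)·0.72^1·0.28^7 = 0.000777
  k=2: C(8,2)·0.72^2·0.28^6 = 0.006995
  k=3: C(8,3)·0.72^3·0.28^5 = 0.035973
  k=4: C(8,4)·0.72^4·0.28^4 = 0.115627
Total = 0.159372

0.1594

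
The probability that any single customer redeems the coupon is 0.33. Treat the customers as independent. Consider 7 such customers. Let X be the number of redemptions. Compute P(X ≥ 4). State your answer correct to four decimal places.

X ~ Binomial(7, 0.33); P(X ≥ 4) = Σ C(7,k) p^k (1−p)^(7−k) over k:
  k=4: C(7,4)·0.33^4·0.67^3 = 0.124838
  k=5: C(7,5)·0.33^5·0.67^2 = 0.036893
  k=6: C(7,6)·0.33^6·0.67^1 = 0.006057
  k=7: C(7,7)·0.33^7·0.67^0 = 0.000426
Total = 0.168214

0.1682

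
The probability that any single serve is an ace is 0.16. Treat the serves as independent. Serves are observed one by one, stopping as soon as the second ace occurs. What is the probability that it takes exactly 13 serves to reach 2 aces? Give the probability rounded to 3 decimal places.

0.045

Y = trial on which the second success occurs; negative binomial, r=2, p=0.16.
P(Y=13) = C(12,1) · p^2 · (1−p)^11
= 12 · 0.0256 · 0.14692 = 0.04513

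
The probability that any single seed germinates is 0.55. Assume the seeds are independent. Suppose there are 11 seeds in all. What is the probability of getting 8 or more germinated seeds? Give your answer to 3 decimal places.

X ~ Binomial(11, 0.55); P(X ≥ 8) = Σ C(11,k) p^k (1−p)^(11−k) over k:
  k=8: C(11,8)·0.55^8·0.45^3 = 0.12590
  k=9: C(11,9)·0.55^9·0.45^2 = 0.05129
  k=10: C(11,10)·0.55^10·0.45^1 = 0.01254
  k=11: C(11,11)·0.55^11·0.45^0 = 0.00139
Total = 0.19112

0.191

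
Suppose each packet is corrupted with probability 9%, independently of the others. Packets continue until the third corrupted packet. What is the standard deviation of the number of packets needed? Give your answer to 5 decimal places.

18.35857

Y = total packets until the third success; negative binomial with r=3, p=0.09.
SD(Y) = √[r(1−p)/p²] = √(337.0370370) = 18.3585685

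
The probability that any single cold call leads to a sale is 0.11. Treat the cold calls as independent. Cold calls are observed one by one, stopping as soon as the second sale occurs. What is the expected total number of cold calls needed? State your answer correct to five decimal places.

Y = total cold calls until the second success; negative binomial with r=2, p=0.11.
E[Y] = r / p = 2 / 0.11 = 18.1818182

18.18182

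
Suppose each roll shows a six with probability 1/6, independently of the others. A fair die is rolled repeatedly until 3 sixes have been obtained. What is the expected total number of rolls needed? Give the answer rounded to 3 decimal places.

18.000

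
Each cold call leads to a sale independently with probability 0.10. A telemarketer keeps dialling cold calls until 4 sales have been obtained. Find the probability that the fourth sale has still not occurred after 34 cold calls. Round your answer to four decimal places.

0.5538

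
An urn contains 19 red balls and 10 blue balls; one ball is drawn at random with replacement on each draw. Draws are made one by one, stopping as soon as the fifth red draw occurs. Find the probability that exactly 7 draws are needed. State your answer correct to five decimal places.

0.21531

Y = trial on which the fifth success occurs; negative binomial, r=5, p=0.655172.
P(Y=7) = C(6,4) · p^5 · (1−p)^2
= 15 · 0.12072 · 0.11891 = 0.2153145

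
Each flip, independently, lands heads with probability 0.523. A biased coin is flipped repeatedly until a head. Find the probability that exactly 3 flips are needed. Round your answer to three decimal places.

0.119

Geometric (trials to first success), p = 0.523.
P(Y = 3) = (1−p)^2 · p = 0.22753 · 0.523 = 0.11900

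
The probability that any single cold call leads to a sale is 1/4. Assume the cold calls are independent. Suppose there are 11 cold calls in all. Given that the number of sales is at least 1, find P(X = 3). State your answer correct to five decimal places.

X ~ Binomial(11, 0.25). Want P(X=3 | X≥1) = P(X=3) / P(X≥1).
P(X=3) = C(11,3)·0.25^3·0.75^8 = 0.2581036
P(X≥1) = 1 − 0.0422351 = 0.9577649
Ratio = 0.2581036 / 0.9577649 = 0.2694854

0.26949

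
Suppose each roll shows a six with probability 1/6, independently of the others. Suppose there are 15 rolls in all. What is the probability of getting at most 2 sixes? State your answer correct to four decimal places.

0.5322

X ~ Binomial(15, 0.166667); P(X ≤ 2) = Σ C(15,k) p^k (1−p)^(15−k) over k:
  k=0: C(15,0)·0.166667^0·0.833333^15 = 0.064905
  k=1: C(15,1)·0.166667^1·0.833333^14 = 0.194716
  k=2: C(15,2)·0.166667^2·0.833333^13 = 0.272603
Total = 0.532225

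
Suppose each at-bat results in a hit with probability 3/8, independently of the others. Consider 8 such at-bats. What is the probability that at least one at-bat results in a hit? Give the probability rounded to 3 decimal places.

0.977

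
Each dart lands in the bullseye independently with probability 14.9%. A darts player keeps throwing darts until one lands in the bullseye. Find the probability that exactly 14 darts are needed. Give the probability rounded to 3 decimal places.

0.018

Geometric (trials to first success), p = 0.149.
P(Y = 14) = (1−p)^13 · p = 0.12277 · 0.149 = 0.01829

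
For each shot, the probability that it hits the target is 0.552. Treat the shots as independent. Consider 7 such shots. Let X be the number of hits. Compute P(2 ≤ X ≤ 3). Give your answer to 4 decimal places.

X ~ Binomial(7, 0.552); P(2 ≤ X ≤ 3) = Σ C(7,k) p^k (1−p)^(7−k) over k:
  k=2: C(7,2)·0.552^2·0.448^5 = 0.115475
  k=3: C(7,3)·0.552^3·0.448^4 = 0.237136
Total = 0.352611

0.3526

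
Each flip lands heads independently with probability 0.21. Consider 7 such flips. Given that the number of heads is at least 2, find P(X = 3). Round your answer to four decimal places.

0.2802

X ~ Binomial(7, 0.21). Want P(X=3 | X≥2) = P(X=3) / P(X≥2).
P(X=3) = C(7,3)·0.21^3·0.79^4 = 0.126251
P(X≥2) = 1 − 0.192039 − 0.357339 = 0.450622
Ratio = 0.126251 / 0.450622 = 0.280170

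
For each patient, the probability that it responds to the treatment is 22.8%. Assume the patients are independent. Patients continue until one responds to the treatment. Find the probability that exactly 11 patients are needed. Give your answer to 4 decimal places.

Geometric (trials to first success), p = 0.228.
P(Y = 11) = (1−p)^10 · p = 0.075192 · 0.228 = 0.017144

0.0171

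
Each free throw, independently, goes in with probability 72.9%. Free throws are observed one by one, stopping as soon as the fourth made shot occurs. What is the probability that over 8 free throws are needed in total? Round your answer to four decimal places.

Needing more than 8 free throws ⇔ fewer than 4 successes in the first 8. With X ~ Binomial(8, 0.729), P(Y > 8) = P(X ≤ 3).
  k=0: C(8,0)·0.729^0·0.271^8 = 0.000029
  k=1: C(8,1)·0.729^1·0.271^7 = 0.000626
  k=2: C(8,2)·0.729^2·0.271^6 = 0.005894
  k=3: C(8,3)·0.729^3·0.271^5 = 0.031712
P(X ≤ 3) = 0.038261

0.0383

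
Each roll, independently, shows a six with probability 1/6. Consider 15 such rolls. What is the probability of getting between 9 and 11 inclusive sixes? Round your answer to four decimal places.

0.0002

X ~ Binomial(15, 0.166667); P(9 ≤ X ≤ 11) = Σ C(15,k) p^k (1−p)^(15−k) over k:
  k=9: C(15,9)·0.166667^9·0.833333^6 = 0.000166
  k=10: C(15,10)·0.166667^10·0.833333^5 = 0.000020
  k=11: C(15,11)·0.166667^11·0.833333^4 = 0.000002
Total = 0.000188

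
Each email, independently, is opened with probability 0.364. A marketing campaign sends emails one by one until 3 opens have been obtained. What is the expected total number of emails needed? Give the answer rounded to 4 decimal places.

Y = total emails until the third success; negative binomial with r=3, p=0.364.
E[Y] = r / p = 3 / 0.364 = 8.241758

8.2418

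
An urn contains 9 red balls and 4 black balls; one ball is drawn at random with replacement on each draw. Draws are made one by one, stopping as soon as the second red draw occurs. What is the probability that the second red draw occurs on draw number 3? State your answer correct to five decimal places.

0.29495

Y = trial on which the second success occurs; negative binomial, r=2, p=0.692308.
P(Y=3) = C(2,1) · p^2 · (1−p)^1
= 2 · 0.47929 · 0.30769 = 0.2949477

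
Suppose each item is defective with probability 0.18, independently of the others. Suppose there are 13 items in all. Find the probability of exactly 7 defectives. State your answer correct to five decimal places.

X ~ Binomial(n=13, p=0.18).
P(X=7) = C(13,7) · p^7 · (1−p)^6
= 1716 · 6.1222e-06 · 0.30401 = 0.0031938

0.00319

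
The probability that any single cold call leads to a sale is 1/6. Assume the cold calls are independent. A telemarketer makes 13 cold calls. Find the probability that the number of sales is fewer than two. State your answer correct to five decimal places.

X ~ Binomial(13, 0.166667); P(X ≤ 1) = Σ C(13,k) p^k (1−p)^(13−k) over k:
  k=0: C(13,0)·0.166667^0·0.833333^13 = 0.0934639
  k=1: C(13,1)·0.166667^1·0.833333^12 = 0.2430061
Total = 0.3364700

0.33647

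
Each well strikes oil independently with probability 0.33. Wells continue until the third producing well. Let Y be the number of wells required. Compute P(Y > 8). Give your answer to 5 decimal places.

0.47644

Needing more than 8 wells ⇔ fewer than 3 successes in the first 8. With X ~ Binomial(8, 0.33), P(Y > 8) = P(X ≤ 2).
  k=0: C(8,0)·0.33^0·0.67^8 = 0.0406068
  k=1: C(8,1)·0.33^1·0.67^7 = 0.1600028
  k=2: C(8,2)·0.33^2·0.67^6 = 0.2758257
P(X ≤ 2) = 0.4764353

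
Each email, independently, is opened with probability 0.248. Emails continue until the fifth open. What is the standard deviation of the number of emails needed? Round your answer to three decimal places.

Y = total emails until the fifth success; negative binomial with r=5, p=0.248.
SD(Y) = √[r(1−p)/p²] = √(61.13424) = 7.81884

7.819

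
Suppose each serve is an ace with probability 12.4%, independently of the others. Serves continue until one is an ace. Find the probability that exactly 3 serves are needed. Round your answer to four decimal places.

0.0952

Geometric (trials to first success), p = 0.124.
P(Y = 3) = (1−p)^2 · p = 0.76738 · 0.124 = 0.095155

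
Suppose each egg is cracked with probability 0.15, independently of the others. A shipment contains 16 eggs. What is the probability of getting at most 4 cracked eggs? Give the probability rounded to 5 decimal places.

0.92095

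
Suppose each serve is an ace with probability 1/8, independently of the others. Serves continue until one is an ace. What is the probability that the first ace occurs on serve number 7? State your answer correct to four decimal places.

Geometric (trials to first success), p = 0.125.
P(Y = 7) = (1−p)^6 · p = 0.4488 · 0.125 = 0.056099

0.0561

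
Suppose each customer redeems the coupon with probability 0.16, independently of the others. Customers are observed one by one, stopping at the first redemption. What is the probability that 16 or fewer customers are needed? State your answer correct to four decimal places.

0.9386

Y = number of customers to the first success; geometric, p = 0.16.
P(Y ≤ 16) = 1 − (1−p)^16 = 1 − 0.061442 = 0.938558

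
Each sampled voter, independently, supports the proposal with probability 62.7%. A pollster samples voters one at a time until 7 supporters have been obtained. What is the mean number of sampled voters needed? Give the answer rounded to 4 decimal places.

Y = total sampled voters until the seventh success; negative binomial with r=7, p=0.627.
E[Y] = r / p = 7 / 0.627 = 11.164274

11.1643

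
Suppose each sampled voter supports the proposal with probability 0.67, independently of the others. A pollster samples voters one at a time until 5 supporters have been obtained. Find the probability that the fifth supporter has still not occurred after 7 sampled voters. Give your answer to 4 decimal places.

0.4217

Needing more than 7 sampled voters ⇔ fewer than 5 successes in the first 7. With X ~ Binomial(7, 0.67), P(Y > 7) = P(X ≤ 4).
  k=0: C(7,0)·0.67^0·0.33^7 = 0.000426
  k=1: C(7,1)·0.67^1·0.33^6 = 0.006057
  k=2: C(7,2)·0.67^2·0.33^5 = 0.036893
  k=3: C(7,3)·0.67^3·0.33^4 = 0.124838
  k=4: C(7,4)·0.67^4·0.33^3 = 0.253460
P(X ≤ 4) = 0.421674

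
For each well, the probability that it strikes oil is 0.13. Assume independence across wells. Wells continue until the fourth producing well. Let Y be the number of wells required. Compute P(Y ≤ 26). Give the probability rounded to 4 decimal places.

Finishing within 26 wells ⇔ at least 4 successes in the first 26. With X ~ Binomial(26, 0.13), P(Y ≤ 26) = 1 − P(X ≤ 3).
  k=0: C(26,0)·0.13^0·0.87^26 = 0.026761
  k=1: C(26,1)·0.13^1·0.87^25 = 0.103968
  k=2: C(26,2)·0.13^2·0.87^24 = 0.194192
  k=3: C(26,3)·0.13^3·0.87^23 = 0.232138
1 − 0.557059 = 0.442941

0.4429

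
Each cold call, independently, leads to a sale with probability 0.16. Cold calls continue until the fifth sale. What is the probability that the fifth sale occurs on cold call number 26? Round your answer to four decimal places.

Y = trial on which the fifth success occurs; negative binomial, r=5, p=0.16.
P(Y=26) = C(25,4) · p^5 · (1−p)^21
= 12650 · 0.00010486 · 0.025696 = 0.034084

0.0341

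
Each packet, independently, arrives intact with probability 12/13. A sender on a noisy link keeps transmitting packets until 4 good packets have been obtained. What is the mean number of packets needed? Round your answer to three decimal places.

4.333

Y = total packets until the fourth success; negative binomial with r=4, p=0.923077.
E[Y] = r / p = 4 / 0.923077 = 4.33333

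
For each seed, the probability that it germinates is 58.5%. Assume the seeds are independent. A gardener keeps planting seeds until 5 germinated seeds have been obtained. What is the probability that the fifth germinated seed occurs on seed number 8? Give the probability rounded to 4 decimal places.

0.1714

Y = trial on which the fifth success occurs; negative binomial, r=5, p=0.585.
P(Y=8) = C(7,4) · p^5 · (1−p)^3
= 35 · 0.068514 · 0.071473 = 0.171392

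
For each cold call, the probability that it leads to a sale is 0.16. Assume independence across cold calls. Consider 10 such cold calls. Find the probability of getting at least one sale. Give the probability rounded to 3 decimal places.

0.825

P(at least one) = 1 − P(none) = 1 − (1 − 0.16)^10
= 1 − 0.17490 = 0.82510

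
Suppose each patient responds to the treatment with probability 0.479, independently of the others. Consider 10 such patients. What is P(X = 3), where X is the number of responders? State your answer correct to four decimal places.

X ~ Binomial(n=10, p=0.479).
P(X=3) = C(10,3) · p^3 · (1−p)^7
= 120 · 0.1099 · 0.01042 = 0.137421

0.1374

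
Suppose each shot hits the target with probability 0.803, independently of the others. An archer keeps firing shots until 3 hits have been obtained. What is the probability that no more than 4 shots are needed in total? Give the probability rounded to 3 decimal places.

0.824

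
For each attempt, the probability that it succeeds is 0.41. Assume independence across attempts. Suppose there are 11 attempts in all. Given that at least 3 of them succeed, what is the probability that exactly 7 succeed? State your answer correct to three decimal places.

0.087

X ~ Binomial(11, 0.41). Want P(X=7 | X≥3) = P(X=7) / P(X≥3).
P(X=7) = C(11,7)·0.41^7·0.59^4 = 0.07788
P(X≥3) = 1 − 0.00302 − 0.02305 − 0.08009 = 0.89384
Ratio = 0.07788 / 0.89384 = 0.08713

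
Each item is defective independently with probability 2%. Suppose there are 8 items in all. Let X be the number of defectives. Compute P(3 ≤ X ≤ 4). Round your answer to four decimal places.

X ~ Binomial(8, 0.02); P(3 ≤ X ≤ 4) = Σ C(8,k) p^k (1−p)^(8−k) over k:
  k=3: C(8,3)·0.02^3·0.98^5 = 0.000405
  k=4: C(8,4)·0.02^4·0.98^4 = 0.000010
Total = 0.000415

0.0004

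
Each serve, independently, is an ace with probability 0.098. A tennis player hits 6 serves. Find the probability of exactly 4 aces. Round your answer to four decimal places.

X ~ Binomial(n=6, p=0.098).
P(X=4) = C(6,4) · p^4 · (1−p)^2
= 15 · 9.2237e-05 · 0.8136 = 0.001126

0.0011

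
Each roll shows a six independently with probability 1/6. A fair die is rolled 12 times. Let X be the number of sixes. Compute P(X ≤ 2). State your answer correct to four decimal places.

X ~ Binomial(12, 0.166667); P(X ≤ 2) = Σ C(12,k) p^k (1−p)^(12−k) over k:
  k=0: C(12,0)·0.166667^0·0.833333^12 = 0.112157
  k=1: C(12,1)·0.166667^1·0.833333^11 = 0.269176
  k=2: C(12,2)·0.166667^2·0.833333^10 = 0.296094
Total = 0.677426

0.6774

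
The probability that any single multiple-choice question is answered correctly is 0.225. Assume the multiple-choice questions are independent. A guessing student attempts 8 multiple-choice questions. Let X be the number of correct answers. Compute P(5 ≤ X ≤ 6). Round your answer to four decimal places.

X ~ Binomial(8, 0.225); P(5 ≤ X ≤ 6) = Σ C(8,k) p^k (1−p)^(8−k) over k:
  k=5: C(8,5)·0.225^5·0.775^3 = 0.015032
  k=6: C(8,6)·0.225^6·0.775^2 = 0.002182
Total = 0.017214

0.0172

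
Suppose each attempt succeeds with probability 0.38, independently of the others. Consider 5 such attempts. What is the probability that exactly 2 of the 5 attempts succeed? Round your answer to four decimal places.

X ~ Binomial(n=5, p=0.38).
P(X=2) = C(5,2) · p^2 · (1−p)^3
= 10 · 0.1444 · 0.23833 = 0.344146

0.3441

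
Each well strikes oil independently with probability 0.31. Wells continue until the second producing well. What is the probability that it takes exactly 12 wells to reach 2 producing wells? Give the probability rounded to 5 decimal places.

0.02586

Y = trial on which the second success occurs; negative binomial, r=2, p=0.31.
P(Y=12) = C(11,1) · p^2 · (1−p)^10
= 11 · 0.0961 · 0.024462 = 0.0258587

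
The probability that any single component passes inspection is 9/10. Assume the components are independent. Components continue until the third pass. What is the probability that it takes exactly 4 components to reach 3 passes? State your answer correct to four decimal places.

0.2187

Y = trial on which the third success occurs; negative binomial, r=3, p=0.90.
P(Y=4) = C(3,2) · p^3 · (1−p)^1
= 3 · 0.729 · 0.1 = 0.218700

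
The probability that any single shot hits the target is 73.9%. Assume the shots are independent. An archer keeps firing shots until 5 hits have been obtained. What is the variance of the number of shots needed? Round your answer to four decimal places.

2.3896

Y = total shots until the fifth success; negative binomial with r=5, p=0.739.
Var(Y) = r(1−p)/p² = 5·0.261 / 0.739² = 2.389580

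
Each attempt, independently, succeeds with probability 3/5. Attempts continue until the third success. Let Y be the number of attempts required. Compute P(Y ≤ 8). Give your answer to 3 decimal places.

Finishing within 8 attempts ⇔ at least 3 successes in the first 8. With X ~ Binomial(8, 0.60), P(Y ≤ 8) = 1 − P(X ≤ 2).
  k=0: C(8,0)·0.60^0·0.40^8 = 0.00066
  k=1: C(8,1)·0.60^1·0.40^7 = 0.00786
  k=2: C(8,2)·0.60^2·0.40^6 = 0.04129
1 − 0.04981 = 0.95019

0.950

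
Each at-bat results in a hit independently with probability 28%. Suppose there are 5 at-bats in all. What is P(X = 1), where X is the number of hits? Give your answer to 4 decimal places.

X ~ Binomial(n=5, p=0.28).
P(X=1) = C(5,1) · p^1 · (1−p)^4
= 5 · 0.28 · 0.26874 = 0.376234

0.3762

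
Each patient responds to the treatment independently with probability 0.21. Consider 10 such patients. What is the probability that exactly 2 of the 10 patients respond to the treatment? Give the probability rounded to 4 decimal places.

0.3011

X ~ Binomial(n=10, p=0.21).
P(X=2) = C(10,2) · p^2 · (1−p)^8
= 45 · 0.0441 · 0.15171 = 0.301070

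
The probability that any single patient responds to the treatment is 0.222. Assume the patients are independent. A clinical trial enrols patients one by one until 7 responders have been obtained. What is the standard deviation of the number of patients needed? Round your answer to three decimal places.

Y = total patients until the seventh success; negative binomial with r=7, p=0.222.
SD(Y) = √[r(1−p)/p²] = √(110.50239) = 10.51201

10.512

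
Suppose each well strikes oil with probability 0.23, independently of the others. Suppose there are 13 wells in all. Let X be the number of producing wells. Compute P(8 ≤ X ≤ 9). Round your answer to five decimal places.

0.00318

X ~ Binomial(13, 0.23); P(8 ≤ X ≤ 9) = Σ C(13,k) p^k (1−p)^(13−k) over k:
  k=8: C(13,8)·0.23^8·0.77^5 = 0.0027281
  k=9: C(13,9)·0.23^9·0.77^4 = 0.0004527
Total = 0.0031808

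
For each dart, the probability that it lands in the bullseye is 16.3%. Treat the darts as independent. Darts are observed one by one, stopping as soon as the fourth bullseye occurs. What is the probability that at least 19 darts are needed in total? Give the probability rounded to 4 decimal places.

0.6640

Needing more than 18 darts ⇔ fewer than 4 successes in the first 18. With X ~ Binomial(18, 0.163), P(Y > 18) = P(X ≤ 3).
  k=0: C(18,0)·0.163^0·0.837^18 = 0.040650
  k=1: C(18,1)·0.163^1·0.837^17 = 0.142493
  k=2: C(18,2)·0.163^2·0.837^16 = 0.235871
  k=3: C(18,3)·0.163^3·0.837^15 = 0.244982
P(X ≤ 3) = 0.663996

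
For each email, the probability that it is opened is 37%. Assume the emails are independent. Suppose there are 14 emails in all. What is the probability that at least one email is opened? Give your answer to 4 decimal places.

0.9984

P(at least one) = 1 − P(none) = 1 − (1 − 0.37)^14
= 1 − 0.001552 = 0.998448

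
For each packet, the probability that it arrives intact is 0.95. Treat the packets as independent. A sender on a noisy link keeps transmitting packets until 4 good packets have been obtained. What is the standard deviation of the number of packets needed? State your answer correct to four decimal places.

0.4708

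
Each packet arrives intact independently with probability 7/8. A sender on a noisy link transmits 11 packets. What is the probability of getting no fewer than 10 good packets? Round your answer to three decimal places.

X ~ Binomial(11, 0.875); P(X ≥ 10) = Σ C(11,k) p^k (1−p)^(11−k) over k:
  k=10: C(11,10)·0.875^10·0.125^1 = 0.36173
  k=11: C(11,11)·0.875^11·0.125^0 = 0.23019
Total = 0.59192

0.592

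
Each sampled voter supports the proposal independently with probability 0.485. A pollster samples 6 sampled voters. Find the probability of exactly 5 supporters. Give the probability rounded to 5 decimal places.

0.08292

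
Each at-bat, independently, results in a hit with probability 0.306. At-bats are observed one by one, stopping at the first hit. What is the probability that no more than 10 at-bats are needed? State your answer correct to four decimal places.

0.9741

Y = number of at-bats to the first success; geometric, p = 0.306.
P(Y ≤ 10) = 1 − (1−p)^10 = 1 − 0.025918 = 0.974082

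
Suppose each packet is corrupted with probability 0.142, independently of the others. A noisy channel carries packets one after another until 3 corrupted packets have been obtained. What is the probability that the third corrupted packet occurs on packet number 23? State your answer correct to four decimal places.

0.0309

Y = trial on which the third success occurs; negative binomial, r=3, p=0.142.
P(Y=23) = C(22,2) · p^3 · (1−p)^20
= 231 · 0.0028633 · 0.046746 = 0.030919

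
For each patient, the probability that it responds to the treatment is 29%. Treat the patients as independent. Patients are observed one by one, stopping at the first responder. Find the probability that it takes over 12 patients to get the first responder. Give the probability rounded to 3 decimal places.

0.016

Y = number of patients to the first success; geometric, p = 0.29.
P(Y > 12) = P(first 12 all fail) = (1−p)^12 = 0.01641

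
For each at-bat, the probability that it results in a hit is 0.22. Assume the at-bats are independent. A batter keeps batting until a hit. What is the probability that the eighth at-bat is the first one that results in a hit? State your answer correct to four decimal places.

Geometric (trials to first success), p = 0.22.
P(Y = 8) = (1−p)^7 · p = 0.17566 · 0.22 = 0.038644

0.0386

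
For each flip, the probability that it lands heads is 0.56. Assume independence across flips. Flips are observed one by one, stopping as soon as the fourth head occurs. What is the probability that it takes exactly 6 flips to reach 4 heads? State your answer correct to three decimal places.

Y = trial on which the fourth success occurs; negative binomial, r=4, p=0.56.
P(Y=6) = C(5,3) · p^4 · (1−p)^2
= 10 · 0.098345 · 0.1936 = 0.19040

0.190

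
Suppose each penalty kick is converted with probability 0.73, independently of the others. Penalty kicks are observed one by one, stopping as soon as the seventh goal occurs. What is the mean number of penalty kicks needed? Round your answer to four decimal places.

9.5890

Y = total penalty kicks until the seventh success; negative binomial with r=7, p=0.73.
E[Y] = r / p = 7 / 0.73 = 9.589041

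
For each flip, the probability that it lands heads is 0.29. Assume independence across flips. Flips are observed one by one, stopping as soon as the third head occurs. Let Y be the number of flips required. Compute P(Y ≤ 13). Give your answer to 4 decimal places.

Finishing within 13 flips ⇔ at least 3 successes in the first 13. With X ~ Binomial(13, 0.29), P(Y ≤ 13) = 1 − P(X ≤ 2).
  k=0: C(13,0)·0.29^0·0.71^13 = 0.011651
  k=1: C(13,1)·0.29^1·0.71^12 = 0.061865
  k=2: C(13,2)·0.29^2·0.71^11 = 0.151612
1 − 0.225127 = 0.774873

0.7749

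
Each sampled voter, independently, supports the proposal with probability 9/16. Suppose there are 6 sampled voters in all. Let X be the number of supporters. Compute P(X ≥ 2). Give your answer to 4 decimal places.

X ~ Binomial(6, 0.5625); P(X ≥ 2) = Σ C(6,k) p^k (1−p)^(6−k) over k:
  k=2: C(6,2)·0.5625^2·0.4375^4 = 0.173880
  k=3: C(6,3)·0.5625^3·0.4375^3 = 0.298079
  k=4: C(6,4)·0.5625^4·0.4375^2 = 0.287434
  k=5: C(6,5)·0.5625^5·0.4375^1 = 0.147823
  k=6: C(6,6)·0.5625^6·0.4375^0 = 0.031676
Total = 0.938892

0.9389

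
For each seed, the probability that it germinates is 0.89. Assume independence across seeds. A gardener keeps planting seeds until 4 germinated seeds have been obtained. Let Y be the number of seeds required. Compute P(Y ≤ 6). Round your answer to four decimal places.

Finishing within 6 seeds ⇔ at least 4 successes in the first 6. With X ~ Binomial(6, 0.89), P(Y ≤ 6) = 1 − P(X ≤ 3).
  k=0: C(6,0)·0.89^0·0.11^6 = 0.000002
  k=1: C(6,1)·0.89^1·0.11^5 = 0.000086
  k=2: C(6,2)·0.89^2·0.11^4 = 0.001740
  k=3: C(6,3)·0.89^3·0.11^3 = 0.018766
1 − 0.020594 = 0.979406

0.9794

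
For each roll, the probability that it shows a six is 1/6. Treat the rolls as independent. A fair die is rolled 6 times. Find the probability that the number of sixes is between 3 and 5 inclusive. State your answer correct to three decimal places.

X ~ Binomial(6, 0.166667); P(3 ≤ X ≤ 5) = Σ C(6,k) p^k (1−p)^(6−k) over k:
  k=3: C(6,3)·0.166667^3·0.833333^3 = 0.05358
  k=4: C(6,4)·0.166667^4·0.833333^2 = 0.00804
  k=5: C(6,5)·0.166667^5·0.833333^1 = 0.00064
Total = 0.06226

0.062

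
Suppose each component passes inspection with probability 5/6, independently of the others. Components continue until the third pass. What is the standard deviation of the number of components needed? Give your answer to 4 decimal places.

0.8485

Y = total components until the third success; negative binomial with r=3, p=0.833333.
SD(Y) = √[r(1−p)/p²] = √(0.720000) = 0.848528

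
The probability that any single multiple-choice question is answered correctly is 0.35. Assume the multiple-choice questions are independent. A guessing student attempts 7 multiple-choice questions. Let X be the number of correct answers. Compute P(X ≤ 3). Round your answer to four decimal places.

X ~ Binomial(7, 0.35); P(X ≤ 3) = Σ C(7,k) p^k (1−p)^(7−k) over k:
  k=0: C(7,0)·0.35^0·0.65^7 = 0.049022
  k=1: C(7,1)·0.35^1·0.65^6 = 0.184776
  k=2: C(7,2)·0.35^2·0.65^5 = 0.298485
  k=3: C(7,3)·0.35^3·0.65^4 = 0.267871
Total = 0.800154

0.8002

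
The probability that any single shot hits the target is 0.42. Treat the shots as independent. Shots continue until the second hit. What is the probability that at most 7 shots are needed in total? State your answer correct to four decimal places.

Finishing within 7 shots ⇔ at least 2 successes in the first 7. With X ~ Binomial(7, 0.42), P(Y ≤ 7) = 1 − P(X ≤ 1).
  k=0: C(7,0)·0.42^0·0.58^7 = 0.022080
  k=1: C(7,1)·0.42^1·0.58^6 = 0.111922
1 − 0.134002 = 0.865998

0.8660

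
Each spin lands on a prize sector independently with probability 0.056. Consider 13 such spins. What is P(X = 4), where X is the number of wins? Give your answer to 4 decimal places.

X ~ Binomial(n=13, p=0.056).
P(X=4) = C(13,4) · p^4 · (1−p)^9
= 715 · 9.8345e-06 · 0.59532 = 0.004186

0.0042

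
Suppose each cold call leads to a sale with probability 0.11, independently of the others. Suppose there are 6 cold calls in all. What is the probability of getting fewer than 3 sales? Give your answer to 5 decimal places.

X ~ Binomial(6, 0.11); P(X ≤ 2) = Σ C(6,k) p^k (1−p)^(6−k) over k:
  k=0: C(6,0)·0.11^0·0.89^6 = 0.4969813
  k=1: C(6,1)·0.11^1·0.89^5 = 0.3685479
  k=2: C(6,2)·0.11^2·0.89^4 = 0.1138772
Total = 0.9794064

0.97941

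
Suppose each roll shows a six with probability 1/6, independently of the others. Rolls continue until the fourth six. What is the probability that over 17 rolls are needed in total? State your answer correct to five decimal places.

0.68872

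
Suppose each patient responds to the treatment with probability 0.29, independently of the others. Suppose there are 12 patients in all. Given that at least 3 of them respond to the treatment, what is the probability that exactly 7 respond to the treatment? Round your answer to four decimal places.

X ~ Binomial(12, 0.29). Want P(X=7 | X≥3) = P(X=7) / P(X≥3).
P(X=7) = C(12,7)·0.29^7·0.71^5 = 0.024649
P(X≥3) = 1 − 0.016410 − 0.080431 − 0.180686 = 0.722474
Ratio = 0.024649 / 0.722474 = 0.034118

0.0341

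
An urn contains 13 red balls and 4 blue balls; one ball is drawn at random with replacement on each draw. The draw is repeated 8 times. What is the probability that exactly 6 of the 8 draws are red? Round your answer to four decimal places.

X ~ Binomial(n=8, p=0.764706).
P(X=6) = C(8,6) · p^6 · (1−p)^2
= 28 · 0.19997 · 0.055363 = 0.309989

0.3100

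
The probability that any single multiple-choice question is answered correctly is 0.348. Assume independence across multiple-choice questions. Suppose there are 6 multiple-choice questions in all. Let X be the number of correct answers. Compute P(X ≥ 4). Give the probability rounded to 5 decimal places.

X ~ Binomial(6, 0.348); P(X ≥ 4) = Σ C(6,k) p^k (1−p)^(6−k) over k:
  k=4: C(6,4)·0.348^4·0.652^2 = 0.0935198
  k=5: C(6,5)·0.348^5·0.652^1 = 0.0199662
  k=6: C(6,6)·0.348^6·0.652^0 = 0.0017761
Total = 0.1152621

0.11526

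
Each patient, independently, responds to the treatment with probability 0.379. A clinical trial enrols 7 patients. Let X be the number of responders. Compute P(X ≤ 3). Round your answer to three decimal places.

0.750

X ~ Binomial(7, 0.379); P(X ≤ 3) = Σ C(7,k) p^k (1−p)^(7−k) over k:
  k=0: C(7,0)·0.379^0·0.621^7 = 0.03562
  k=1: C(7,1)·0.379^1·0.621^6 = 0.15216
  k=2: C(7,2)·0.379^2·0.621^5 = 0.27858
  k=3: C(7,3)·0.379^3·0.621^4 = 0.28337
Total = 0.74972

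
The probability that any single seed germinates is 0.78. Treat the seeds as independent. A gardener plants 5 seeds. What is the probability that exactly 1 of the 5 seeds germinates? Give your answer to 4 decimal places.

X ~ Binomial(n=5, p=0.78).
P(X=1) = C(5,1) · p^1 · (1−p)^4
= 5 · 0.78 · 0.0023426 = 0.009136

0.0091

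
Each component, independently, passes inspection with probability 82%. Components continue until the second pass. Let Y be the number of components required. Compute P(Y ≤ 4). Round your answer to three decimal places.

0.980

Finishing within 4 components ⇔ at least 2 successes in the first 4. With X ~ Binomial(4, 0.82), P(Y ≤ 4) = 1 − P(X ≤ 1).
  k=0: C(4,0)·0.82^0·0.18^4 = 0.00105
  k=1: C(4,1)·0.82^1·0.18^3 = 0.01913
1 − 0.02018 = 0.97982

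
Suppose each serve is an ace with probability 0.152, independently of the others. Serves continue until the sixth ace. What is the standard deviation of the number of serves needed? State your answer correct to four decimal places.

Y = total serves until the sixth success; negative binomial with r=6, p=0.152.
SD(Y) = √[r(1−p)/p²] = √(220.221607) = 14.839865

14.8399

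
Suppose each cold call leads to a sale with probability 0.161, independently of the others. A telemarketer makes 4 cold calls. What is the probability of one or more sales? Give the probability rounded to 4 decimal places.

P(at least one) = 1 − P(none) = 1 − (1 − 0.161)^4
= 1 − 0.495505 = 0.504495

0.5045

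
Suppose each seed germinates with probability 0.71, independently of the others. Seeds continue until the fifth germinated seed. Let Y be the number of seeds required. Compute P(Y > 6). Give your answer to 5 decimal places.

Needing more than 6 seeds ⇔ fewer than 5 successes in the first 6. With X ~ Binomial(6, 0.71), P(Y > 6) = P(X ≤ 4).
  k=0: C(6,0)·0.71^0·0.29^6 = 0.0005948
  k=1: C(6,1)·0.71^1·0.29^5 = 0.0087377
  k=2: C(6,2)·0.71^2·0.29^4 = 0.0534811
  k=3: C(6,3)·0.71^3·0.29^3 = 0.1745818
  k=4: C(6,4)·0.71^4·0.29^2 = 0.3205684
P(X ≤ 4) = 0.5579638

0.55796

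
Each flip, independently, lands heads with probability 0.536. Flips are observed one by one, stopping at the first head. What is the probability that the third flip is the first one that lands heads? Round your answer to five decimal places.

0.11540

Geometric (trials to first success), p = 0.536.
P(Y = 3) = (1−p)^2 · p = 0.2153 · 0.536 = 0.1153987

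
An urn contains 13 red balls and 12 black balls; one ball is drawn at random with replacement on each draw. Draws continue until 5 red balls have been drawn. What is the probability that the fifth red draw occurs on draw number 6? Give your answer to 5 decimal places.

0.09125

Y = trial on which the fifth success occurs; negative binomial, r=5, p=0.52.
P(Y=6) = C(5,4) · p^5 · (1−p)^1
= 5 · 0.03802 · 0.48 = 0.0912490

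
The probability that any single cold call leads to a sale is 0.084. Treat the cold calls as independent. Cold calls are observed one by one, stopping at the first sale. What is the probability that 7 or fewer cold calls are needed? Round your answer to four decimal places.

0.4589

Y = number of cold calls to the first success; geometric, p = 0.084.
P(Y ≤ 7) = 1 − (1−p)^7 = 1 − 0.541089 = 0.458911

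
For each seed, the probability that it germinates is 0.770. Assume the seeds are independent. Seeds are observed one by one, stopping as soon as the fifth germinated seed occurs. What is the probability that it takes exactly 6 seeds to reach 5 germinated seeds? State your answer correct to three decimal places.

0.311

Y = trial on which the fifth success occurs; negative binomial, r=5, p=0.77.
P(Y=6) = C(5,4) · p^5 · (1−p)^1
= 5 · 0.27068 · 0.23 = 0.31128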